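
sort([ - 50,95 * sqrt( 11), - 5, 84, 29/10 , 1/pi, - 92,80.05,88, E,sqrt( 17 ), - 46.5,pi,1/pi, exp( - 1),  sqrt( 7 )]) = [ - 92,-50,  -  46.5, - 5, 1/pi,1/pi,exp(  -  1 ), sqrt( 7 ), E,29/10,pi,sqrt(17 ),80.05, 84,88,  95*sqrt(11 )] 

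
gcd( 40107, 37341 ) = 1383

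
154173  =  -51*( - 3023) 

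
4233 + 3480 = 7713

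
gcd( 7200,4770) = 90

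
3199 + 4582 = 7781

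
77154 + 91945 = 169099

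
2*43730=87460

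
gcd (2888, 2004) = 4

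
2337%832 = 673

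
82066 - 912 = 81154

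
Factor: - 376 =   -  2^3*47^1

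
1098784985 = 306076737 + 792708248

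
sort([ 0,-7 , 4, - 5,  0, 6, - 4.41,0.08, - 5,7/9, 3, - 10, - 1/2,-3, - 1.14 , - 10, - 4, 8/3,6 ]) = [ - 10, - 10,-7, - 5, - 5, - 4.41, - 4, - 3, - 1.14, -1/2,0,0,  0.08,7/9, 8/3,3, 4,6,6 ]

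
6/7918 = 3/3959=0.00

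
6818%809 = 346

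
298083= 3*99361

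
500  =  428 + 72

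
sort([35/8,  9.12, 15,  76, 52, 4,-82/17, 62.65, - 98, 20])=[ - 98, - 82/17, 4,  35/8,9.12, 15, 20, 52,62.65 , 76]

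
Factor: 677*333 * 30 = 6763230  =  2^1 * 3^3*5^1*37^1*677^1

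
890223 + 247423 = 1137646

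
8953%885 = 103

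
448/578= 224/289=0.78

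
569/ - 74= - 8 + 23/74 = - 7.69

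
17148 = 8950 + 8198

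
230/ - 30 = -23/3= - 7.67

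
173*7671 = 1327083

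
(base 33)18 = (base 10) 41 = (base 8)51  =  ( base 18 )25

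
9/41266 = 9/41266 = 0.00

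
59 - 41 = 18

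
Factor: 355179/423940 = 2^( - 2) * 3^1*5^(-1 )*41^(  -  1)*229^1 = 687/820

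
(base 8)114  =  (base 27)2M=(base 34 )28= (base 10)76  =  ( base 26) 2o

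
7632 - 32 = 7600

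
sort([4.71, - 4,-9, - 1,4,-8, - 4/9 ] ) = [ - 9,- 8, - 4, - 1 , - 4/9, 4,4.71 ]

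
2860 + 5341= 8201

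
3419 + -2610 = 809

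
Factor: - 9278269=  - 7^1 * 11^1*13^2*23^1*31^1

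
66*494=32604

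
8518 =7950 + 568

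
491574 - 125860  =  365714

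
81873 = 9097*9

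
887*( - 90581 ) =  -80345347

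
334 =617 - 283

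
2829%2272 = 557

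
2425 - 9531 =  - 7106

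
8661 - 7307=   1354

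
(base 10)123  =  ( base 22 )5D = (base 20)63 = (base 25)4n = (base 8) 173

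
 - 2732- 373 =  - 3105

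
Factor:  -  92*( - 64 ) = 2^8*23^1=5888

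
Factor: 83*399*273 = 3^2 *7^2 * 13^1  *  19^1 * 83^1 = 9040941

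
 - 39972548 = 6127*( - 6524 )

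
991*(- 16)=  - 15856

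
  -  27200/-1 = 27200/1  =  27200.00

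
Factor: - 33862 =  - 2^1*16931^1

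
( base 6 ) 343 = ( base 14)99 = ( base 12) B3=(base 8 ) 207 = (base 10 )135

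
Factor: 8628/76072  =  2^( -1 ) * 3^1*37^ (-1)*257^(-1 ) * 719^1 = 2157/19018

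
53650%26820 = 10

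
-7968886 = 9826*( - 811)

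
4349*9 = 39141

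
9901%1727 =1266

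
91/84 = 13/12 = 1.08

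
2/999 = 2/999 = 0.00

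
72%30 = 12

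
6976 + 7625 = 14601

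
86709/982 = 88 +293/982 = 88.30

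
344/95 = 3 + 59/95 = 3.62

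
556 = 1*556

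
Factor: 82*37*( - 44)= - 133496 = - 2^3*11^1*37^1*41^1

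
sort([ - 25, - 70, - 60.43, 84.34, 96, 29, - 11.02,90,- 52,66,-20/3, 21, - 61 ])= [ - 70, - 61,-60.43, - 52, - 25, - 11.02,-20/3,21, 29,66,84.34,  90,96] 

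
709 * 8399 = 5954891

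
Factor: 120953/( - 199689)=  - 467/771= -3^ ( - 1)*257^ ( - 1 ) *467^1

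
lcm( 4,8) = 8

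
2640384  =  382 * 6912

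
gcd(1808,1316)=4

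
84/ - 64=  - 21/16 =-  1.31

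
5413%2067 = 1279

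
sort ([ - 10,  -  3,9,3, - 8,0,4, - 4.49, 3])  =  [ - 10, - 8, - 4.49, - 3,0,  3, 3,  4,9]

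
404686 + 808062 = 1212748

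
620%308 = 4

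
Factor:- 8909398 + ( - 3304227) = - 12213625 = -5^3*199^1*491^1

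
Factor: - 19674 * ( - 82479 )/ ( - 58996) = - 2^( - 1 )*3^3*7^( - 3 ) * 19^1*43^ ( - 1) * 1093^1*1447^1  =  - 811345923/29498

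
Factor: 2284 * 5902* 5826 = 2^4*3^1*13^1  *  227^1* 571^1 * 971^1=   78535458768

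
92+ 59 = 151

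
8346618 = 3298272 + 5048346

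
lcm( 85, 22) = 1870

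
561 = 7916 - 7355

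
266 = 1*266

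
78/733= 78/733 = 0.11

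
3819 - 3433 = 386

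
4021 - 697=3324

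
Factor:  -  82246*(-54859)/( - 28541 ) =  - 4511933314/28541 =- 2^1*7^1*17^2*41^1*59^1*461^1*28541^( - 1) 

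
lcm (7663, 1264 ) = 122608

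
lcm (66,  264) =264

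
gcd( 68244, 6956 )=188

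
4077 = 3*1359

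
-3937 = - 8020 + 4083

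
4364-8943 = -4579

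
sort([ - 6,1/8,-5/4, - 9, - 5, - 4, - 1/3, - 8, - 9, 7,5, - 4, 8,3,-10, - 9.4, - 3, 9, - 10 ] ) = [-10, - 10, - 9.4, - 9, - 9,-8, - 6, - 5, - 4 , - 4, - 3, - 5/4, - 1/3,1/8,3, 5,7, 8, 9]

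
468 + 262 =730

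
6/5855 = 6/5855 = 0.00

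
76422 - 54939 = 21483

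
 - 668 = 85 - 753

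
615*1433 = 881295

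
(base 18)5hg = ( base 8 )3626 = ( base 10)1942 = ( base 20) 4H2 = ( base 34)1N4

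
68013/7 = 9716 + 1/7 = 9716.14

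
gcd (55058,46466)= 2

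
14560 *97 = 1412320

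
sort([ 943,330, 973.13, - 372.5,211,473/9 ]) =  [ - 372.5,473/9,  211, 330,943,  973.13 ] 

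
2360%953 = 454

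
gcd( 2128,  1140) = 76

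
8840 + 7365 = 16205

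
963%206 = 139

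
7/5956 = 7/5956 = 0.00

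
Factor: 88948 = 2^2*37^1*601^1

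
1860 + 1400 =3260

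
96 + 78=174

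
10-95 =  - 85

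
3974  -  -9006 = 12980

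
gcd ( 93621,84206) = 1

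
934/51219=934/51219  =  0.02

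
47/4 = 47/4= 11.75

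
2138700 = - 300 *( - 7129 )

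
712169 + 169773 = 881942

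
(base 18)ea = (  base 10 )262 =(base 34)7O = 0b100000110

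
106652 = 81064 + 25588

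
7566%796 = 402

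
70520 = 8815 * 8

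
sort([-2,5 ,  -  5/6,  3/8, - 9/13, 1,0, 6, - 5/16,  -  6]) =[- 6, - 2, - 5/6 , - 9/13,-5/16,0, 3/8 , 1,5, 6]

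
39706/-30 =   -  1324+7/15 = -1323.53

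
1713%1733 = 1713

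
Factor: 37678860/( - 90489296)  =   - 2^( - 2 ) *3^2 * 5^1 * 41^( - 1) *137941^( - 1 )*209327^1 = - 9419715/22622324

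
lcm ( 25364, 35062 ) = 1192108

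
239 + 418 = 657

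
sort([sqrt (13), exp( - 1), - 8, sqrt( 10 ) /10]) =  [- 8,sqrt( 10)/10, exp( - 1), sqrt( 13) ]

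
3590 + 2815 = 6405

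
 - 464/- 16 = 29/1= 29.00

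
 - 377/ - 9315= 377/9315 = 0.04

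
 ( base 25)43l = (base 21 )5id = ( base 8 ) 5044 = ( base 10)2596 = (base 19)73c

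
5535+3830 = 9365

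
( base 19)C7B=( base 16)117c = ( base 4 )1011330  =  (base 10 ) 4476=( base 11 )33AA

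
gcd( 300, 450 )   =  150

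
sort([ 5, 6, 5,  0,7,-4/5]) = [- 4/5, 0, 5,5, 6,7]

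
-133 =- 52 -81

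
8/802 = 4/401 = 0.01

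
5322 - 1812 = 3510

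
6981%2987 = 1007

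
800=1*800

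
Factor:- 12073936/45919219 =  - 2^4*7^1*19^(  -  1 )*67^1*163^ (-1 ) *1609^1*14827^(-1 ) 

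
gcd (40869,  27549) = 9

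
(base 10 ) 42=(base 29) 1d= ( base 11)39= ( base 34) 18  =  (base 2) 101010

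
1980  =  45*44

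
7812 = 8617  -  805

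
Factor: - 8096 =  -2^5*11^1*23^1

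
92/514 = 46/257 = 0.18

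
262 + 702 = 964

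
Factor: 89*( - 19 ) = -1691 =- 19^1*89^1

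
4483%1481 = 40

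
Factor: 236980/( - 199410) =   -  2^1*3^( -1 )*23^ ( - 1 ) *41^1= - 82/69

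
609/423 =203/141 = 1.44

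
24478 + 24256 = 48734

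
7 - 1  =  6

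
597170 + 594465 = 1191635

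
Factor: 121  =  11^2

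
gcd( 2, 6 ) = 2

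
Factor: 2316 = 2^2*3^1 * 193^1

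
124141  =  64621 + 59520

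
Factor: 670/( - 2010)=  - 1/3 = -3^( - 1 ) 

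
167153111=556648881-389495770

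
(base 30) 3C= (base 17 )60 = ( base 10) 102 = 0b1100110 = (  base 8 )146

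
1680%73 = 1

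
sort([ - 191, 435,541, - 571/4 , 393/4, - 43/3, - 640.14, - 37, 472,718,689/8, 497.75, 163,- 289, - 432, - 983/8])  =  [- 640.14, - 432,  -  289 , - 191,- 571/4, -983/8,  -  37, - 43/3, 689/8 , 393/4, 163,  435,472, 497.75,541,718]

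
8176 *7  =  57232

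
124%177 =124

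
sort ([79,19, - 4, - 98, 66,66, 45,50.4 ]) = [ - 98,-4,  19, 45, 50.4,  66,  66,79]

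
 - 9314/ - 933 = 9 + 917/933 = 9.98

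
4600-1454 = 3146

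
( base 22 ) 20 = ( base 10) 44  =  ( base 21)22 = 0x2C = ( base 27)1h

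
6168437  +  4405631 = 10574068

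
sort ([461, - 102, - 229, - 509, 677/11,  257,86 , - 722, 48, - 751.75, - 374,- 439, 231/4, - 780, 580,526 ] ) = [ - 780 , - 751.75, - 722 , - 509, - 439, - 374, - 229,  -  102, 48,231/4 , 677/11, 86,257,461, 526, 580] 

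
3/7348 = 3/7348 = 0.00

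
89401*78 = 6973278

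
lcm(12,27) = 108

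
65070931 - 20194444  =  44876487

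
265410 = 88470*3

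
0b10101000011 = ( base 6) 10123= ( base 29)1hd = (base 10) 1347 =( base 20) 377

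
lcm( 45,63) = 315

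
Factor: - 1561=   -  7^1*223^1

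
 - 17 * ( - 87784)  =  1492328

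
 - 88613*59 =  - 5228167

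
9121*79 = 720559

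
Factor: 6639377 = 6639377^1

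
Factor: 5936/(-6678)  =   - 8/9 = - 2^3*3^(-2)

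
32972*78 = 2571816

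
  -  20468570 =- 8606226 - 11862344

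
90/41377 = 90/41377 =0.00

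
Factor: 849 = 3^1*283^1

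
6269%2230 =1809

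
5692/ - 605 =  - 5692/605 = -9.41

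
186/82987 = 6/2677=0.00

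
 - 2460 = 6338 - 8798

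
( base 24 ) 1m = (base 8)56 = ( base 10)46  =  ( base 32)1e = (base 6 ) 114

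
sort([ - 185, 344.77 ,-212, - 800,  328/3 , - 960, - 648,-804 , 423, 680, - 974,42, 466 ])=[ - 974,- 960, - 804,-800,- 648, - 212, - 185, 42 , 328/3 , 344.77, 423 , 466, 680]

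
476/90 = 5+13/45 =5.29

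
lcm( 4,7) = 28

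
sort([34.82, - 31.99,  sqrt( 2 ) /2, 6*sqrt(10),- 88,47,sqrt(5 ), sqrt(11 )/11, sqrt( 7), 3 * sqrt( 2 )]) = [- 88, - 31.99, sqrt( 11 ) /11, sqrt( 2 ) /2, sqrt(5 ),sqrt( 7 ), 3*sqrt(2), 6*sqrt( 10), 34.82, 47 ] 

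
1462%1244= 218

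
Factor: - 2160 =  - 2^4*3^3*5^1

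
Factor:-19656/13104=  - 3/2 = -2^(-1 )*3^1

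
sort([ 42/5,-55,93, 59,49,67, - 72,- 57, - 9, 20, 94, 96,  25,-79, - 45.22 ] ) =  [ - 79, - 72, - 57, - 55, - 45.22, - 9, 42/5  ,  20, 25,49, 59,67,93 , 94,96] 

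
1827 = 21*87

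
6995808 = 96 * 72873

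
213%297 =213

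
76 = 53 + 23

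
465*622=289230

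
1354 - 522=832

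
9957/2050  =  4 + 1757/2050 = 4.86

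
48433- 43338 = 5095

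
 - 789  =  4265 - 5054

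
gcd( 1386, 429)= 33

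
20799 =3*6933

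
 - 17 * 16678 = -283526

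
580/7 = 82  +  6/7 = 82.86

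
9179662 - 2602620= 6577042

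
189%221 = 189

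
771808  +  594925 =1366733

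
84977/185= 459 + 62/185 = 459.34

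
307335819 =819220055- 511884236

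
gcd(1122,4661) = 1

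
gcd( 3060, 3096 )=36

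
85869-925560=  - 839691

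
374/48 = 187/24= 7.79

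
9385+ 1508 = 10893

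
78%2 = 0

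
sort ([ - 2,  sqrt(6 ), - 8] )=[  -  8, - 2,sqrt(6 )] 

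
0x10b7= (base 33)3UM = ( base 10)4279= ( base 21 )9EG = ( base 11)3240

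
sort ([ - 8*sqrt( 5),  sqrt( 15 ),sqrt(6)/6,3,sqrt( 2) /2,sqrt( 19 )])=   [ - 8*sqrt( 5) , sqrt(6)/6,sqrt(2) /2,3,sqrt( 15 ), sqrt(19)] 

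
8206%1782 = 1078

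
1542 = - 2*(- 771 ) 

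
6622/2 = 3311= 3311.00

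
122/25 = 4+22/25 = 4.88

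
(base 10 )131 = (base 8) 203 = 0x83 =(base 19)6H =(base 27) 4N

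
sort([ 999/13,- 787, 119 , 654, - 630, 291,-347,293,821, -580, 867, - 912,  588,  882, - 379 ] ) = [ - 912, - 787 , - 630,- 580, - 379 , - 347,999/13, 119, 291,293,588,654, 821,867,882]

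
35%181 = 35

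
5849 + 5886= 11735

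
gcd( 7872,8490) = 6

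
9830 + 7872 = 17702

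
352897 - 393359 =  - 40462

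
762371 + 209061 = 971432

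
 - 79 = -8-71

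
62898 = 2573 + 60325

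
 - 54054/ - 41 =54054/41 = 1318.39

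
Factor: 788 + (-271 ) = 517 = 11^1* 47^1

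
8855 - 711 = 8144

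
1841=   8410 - 6569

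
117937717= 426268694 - 308330977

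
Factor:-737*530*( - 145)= 2^1*5^2*11^1*29^1*53^1*67^1= 56638450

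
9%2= 1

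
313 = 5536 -5223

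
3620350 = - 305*( - 11870)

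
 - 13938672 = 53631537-67570209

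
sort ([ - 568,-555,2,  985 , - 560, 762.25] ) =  [ - 568, - 560, - 555 , 2, 762.25,985 ]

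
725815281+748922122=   1474737403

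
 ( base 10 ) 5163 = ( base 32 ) 51B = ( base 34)4ft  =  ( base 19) E5E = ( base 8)12053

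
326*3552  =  1157952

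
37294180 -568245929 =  - 530951749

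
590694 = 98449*6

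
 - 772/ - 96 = 8 + 1/24 =8.04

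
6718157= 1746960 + 4971197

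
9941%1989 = 1985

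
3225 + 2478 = 5703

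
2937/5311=2937/5311 = 0.55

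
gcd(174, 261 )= 87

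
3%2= 1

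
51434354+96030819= 147465173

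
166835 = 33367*5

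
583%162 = 97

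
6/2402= 3/1201 =0.00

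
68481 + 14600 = 83081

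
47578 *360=17128080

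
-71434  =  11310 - 82744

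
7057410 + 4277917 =11335327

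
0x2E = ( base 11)42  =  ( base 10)46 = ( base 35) 1b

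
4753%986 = 809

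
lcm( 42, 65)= 2730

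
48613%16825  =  14963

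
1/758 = 1/758 = 0.00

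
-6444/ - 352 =1611/88 = 18.31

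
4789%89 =72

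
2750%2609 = 141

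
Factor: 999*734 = 2^1 * 3^3*37^1*367^1 = 733266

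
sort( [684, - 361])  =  [ -361,684 ]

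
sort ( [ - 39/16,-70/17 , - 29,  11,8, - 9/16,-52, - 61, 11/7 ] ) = [-61, - 52,- 29, - 70/17 ,-39/16 ,-9/16  ,  11/7, 8,11 ] 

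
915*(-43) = - 39345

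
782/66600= 391/33300= 0.01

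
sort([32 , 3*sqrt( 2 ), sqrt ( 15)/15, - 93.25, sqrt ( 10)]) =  [-93.25, sqrt(15)/15, sqrt(10),3*sqrt( 2), 32] 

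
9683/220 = 44 + 3/220   =  44.01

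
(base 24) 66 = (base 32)4M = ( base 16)96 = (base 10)150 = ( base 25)60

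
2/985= 2/985 = 0.00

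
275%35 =30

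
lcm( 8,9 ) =72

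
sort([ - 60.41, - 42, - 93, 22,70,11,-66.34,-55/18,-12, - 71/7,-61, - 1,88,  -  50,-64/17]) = [ - 93, - 66.34, - 61, - 60.41, - 50,-42,- 12, - 71/7, - 64/17,- 55/18, - 1, 11,22,70,88] 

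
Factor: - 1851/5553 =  - 1/3 = - 3^(  -  1 ) 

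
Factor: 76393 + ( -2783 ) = 73610 = 2^1*5^1*17^1 * 433^1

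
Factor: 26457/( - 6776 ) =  - 2^( - 3 ) * 3^1*7^(  -  1 ) * 11^( - 2 )*8819^1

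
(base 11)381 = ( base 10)452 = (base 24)IK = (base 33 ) dn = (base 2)111000100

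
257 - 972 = -715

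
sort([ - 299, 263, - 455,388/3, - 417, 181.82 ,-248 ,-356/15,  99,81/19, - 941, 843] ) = [ - 941, - 455, - 417, - 299, - 248,-356/15, 81/19 , 99,388/3, 181.82,  263,  843] 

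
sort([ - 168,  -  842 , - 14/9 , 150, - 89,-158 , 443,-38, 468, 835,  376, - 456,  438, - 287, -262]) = [ - 842,-456, - 287,-262 , - 168,-158,-89, - 38, - 14/9 , 150,376,438 , 443, 468, 835 ] 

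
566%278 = 10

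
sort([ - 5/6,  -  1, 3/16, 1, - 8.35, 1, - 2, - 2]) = [-8.35, - 2,  -  2, - 1, - 5/6, 3/16, 1,  1]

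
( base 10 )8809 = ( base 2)10001001101001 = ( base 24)F71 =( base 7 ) 34453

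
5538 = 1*5538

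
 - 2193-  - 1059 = -1134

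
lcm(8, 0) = 0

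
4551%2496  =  2055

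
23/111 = 23/111 = 0.21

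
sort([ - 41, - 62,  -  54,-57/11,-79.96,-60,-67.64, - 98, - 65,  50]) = [  -  98, - 79.96,-67.64, - 65,  -  62, - 60,-54,-41 , - 57/11, 50]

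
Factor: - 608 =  - 2^5*19^1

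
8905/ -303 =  - 30 + 185/303 = - 29.39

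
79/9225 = 79/9225  =  0.01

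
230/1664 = 115/832  =  0.14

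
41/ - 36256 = - 41/36256 = -  0.00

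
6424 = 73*88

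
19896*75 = 1492200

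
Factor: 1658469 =3^1*17^1*31^1  *  1049^1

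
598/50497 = 598/50497 = 0.01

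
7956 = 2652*3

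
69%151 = 69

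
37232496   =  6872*5418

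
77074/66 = 38537/33  =  1167.79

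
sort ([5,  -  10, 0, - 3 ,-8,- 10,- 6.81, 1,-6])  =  [- 10,  -  10, - 8,-6.81,-6, - 3,  0,  1, 5 ]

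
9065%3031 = 3003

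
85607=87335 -1728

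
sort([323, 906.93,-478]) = [-478, 323, 906.93]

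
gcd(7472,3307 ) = 1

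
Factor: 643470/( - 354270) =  - 89/49 = -7^ ( - 2) * 89^1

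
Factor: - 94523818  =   - 2^1 * 29^1*1629721^1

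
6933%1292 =473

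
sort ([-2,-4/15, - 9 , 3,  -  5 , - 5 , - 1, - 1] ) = [ - 9, - 5, - 5, -2, - 1, - 1, - 4/15, 3 ] 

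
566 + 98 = 664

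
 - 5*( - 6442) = 32210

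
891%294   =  9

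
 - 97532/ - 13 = 7502+6/13 = 7502.46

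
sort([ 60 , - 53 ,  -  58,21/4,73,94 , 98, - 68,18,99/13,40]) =[-68, - 58  , - 53,21/4,  99/13,18,40,60 , 73, 94,98] 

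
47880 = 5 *9576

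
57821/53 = 1090+51/53 = 1090.96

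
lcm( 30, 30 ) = 30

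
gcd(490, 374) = 2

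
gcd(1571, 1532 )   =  1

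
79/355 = 79/355= 0.22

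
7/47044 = 7/47044  =  0.00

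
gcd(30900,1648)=412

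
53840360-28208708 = 25631652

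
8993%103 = 32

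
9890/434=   4945/217  =  22.79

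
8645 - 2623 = 6022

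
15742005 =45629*345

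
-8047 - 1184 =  - 9231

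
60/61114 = 30/30557 = 0.00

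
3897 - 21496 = - 17599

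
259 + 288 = 547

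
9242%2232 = 314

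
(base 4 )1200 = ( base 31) 33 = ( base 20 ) 4G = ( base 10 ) 96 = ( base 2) 1100000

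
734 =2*367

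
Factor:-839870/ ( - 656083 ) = 2^1 * 5^1 * 443^( - 1) * 1481^( - 1)*83987^1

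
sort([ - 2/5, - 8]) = [ -8,-2/5]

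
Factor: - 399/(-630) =2^( - 1 )*3^( - 1 )*5^( - 1)* 19^1 = 19/30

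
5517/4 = 1379 + 1/4 =1379.25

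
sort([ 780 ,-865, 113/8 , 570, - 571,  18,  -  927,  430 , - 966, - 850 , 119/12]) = [ - 966, - 927, - 865,  -  850,-571,119/12, 113/8, 18,430, 570,780 ]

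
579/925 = 579/925 = 0.63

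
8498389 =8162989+335400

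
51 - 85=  - 34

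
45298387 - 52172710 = -6874323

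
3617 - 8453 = - 4836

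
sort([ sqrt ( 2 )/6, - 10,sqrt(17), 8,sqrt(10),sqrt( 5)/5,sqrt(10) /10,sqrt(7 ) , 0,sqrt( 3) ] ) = [ - 10,0, sqrt(2)/6, sqrt(10) /10,sqrt ( 5)/5, sqrt ( 3 ),sqrt(7),sqrt( 10 ),  sqrt(17 ), 8] 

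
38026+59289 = 97315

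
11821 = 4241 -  - 7580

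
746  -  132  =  614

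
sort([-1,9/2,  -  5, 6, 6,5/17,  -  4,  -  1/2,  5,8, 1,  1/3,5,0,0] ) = [-5,  -  4,-1, - 1/2,0,0,  5/17, 1/3,1,  9/2,5,5,6, 6,8]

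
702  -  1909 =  - 1207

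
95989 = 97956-1967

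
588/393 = 1+65/131 = 1.50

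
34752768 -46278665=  - 11525897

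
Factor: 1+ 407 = 408 = 2^3*3^1 *17^1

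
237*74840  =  17737080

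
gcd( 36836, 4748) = 4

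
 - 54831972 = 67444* ( - 813)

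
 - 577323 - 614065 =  - 1191388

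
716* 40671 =29120436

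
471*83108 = 39143868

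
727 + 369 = 1096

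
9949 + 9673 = 19622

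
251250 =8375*30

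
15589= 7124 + 8465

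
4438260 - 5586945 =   -  1148685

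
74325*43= 3195975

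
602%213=176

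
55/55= 1= 1.00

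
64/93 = 64/93= 0.69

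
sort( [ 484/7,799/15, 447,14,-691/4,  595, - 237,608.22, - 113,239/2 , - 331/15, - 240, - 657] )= [ - 657, - 240, - 237, - 691/4,  -  113,-331/15,14,799/15,484/7,239/2,  447,595,608.22 ] 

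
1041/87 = 11 + 28/29 = 11.97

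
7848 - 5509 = 2339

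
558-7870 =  - 7312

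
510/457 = 1+53/457 = 1.12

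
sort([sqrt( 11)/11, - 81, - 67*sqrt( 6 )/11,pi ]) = [  -  81, - 67  *sqrt( 6 ) /11, sqrt( 11 ) /11, pi ] 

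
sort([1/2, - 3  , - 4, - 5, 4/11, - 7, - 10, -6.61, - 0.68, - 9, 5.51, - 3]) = [ - 10, - 9,-7, - 6.61 , - 5,  -  4, - 3, - 3, - 0.68, 4/11,1/2, 5.51] 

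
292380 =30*9746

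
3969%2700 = 1269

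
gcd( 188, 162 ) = 2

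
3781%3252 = 529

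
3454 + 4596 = 8050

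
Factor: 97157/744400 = 2^ ( - 4) * 5^( - 2)*1861^ ( - 1 )  *  97157^1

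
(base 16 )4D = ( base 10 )77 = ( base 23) 38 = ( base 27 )2n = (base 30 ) 2H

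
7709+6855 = 14564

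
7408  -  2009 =5399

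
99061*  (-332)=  - 32888252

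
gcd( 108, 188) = 4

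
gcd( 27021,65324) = 1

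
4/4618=2/2309  =  0.00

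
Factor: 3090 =2^1*3^1 * 5^1*103^1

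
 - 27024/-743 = 27024/743 =36.37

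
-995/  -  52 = 995/52   =  19.13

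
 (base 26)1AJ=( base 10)955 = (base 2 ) 1110111011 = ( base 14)4c3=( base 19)2c5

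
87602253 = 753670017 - 666067764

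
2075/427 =4 + 367/427 = 4.86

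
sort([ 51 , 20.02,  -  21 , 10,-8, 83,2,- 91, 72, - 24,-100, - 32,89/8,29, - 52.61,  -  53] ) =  [  -  100,  -  91,  -  53,-52.61, - 32,-24 ,  -  21, - 8,2, 10 , 89/8,20.02,  29,51,72, 83] 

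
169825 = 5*33965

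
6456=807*8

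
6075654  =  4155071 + 1920583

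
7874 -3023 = 4851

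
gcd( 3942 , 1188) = 54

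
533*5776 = 3078608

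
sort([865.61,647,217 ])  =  [217, 647,  865.61 ]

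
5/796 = 5/796 = 0.01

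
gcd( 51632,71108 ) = 4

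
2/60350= 1/30175 =0.00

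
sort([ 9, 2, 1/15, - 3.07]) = [  -  3.07, 1/15, 2,9] 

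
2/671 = 2/671 = 0.00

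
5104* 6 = 30624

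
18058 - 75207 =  - 57149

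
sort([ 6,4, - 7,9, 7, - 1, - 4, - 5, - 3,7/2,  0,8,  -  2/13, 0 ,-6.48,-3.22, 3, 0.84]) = [-7, - 6.48, - 5, - 4, - 3.22, - 3, - 1, - 2/13,0,0,0.84,3,7/2,4,6, 7, 8, 9]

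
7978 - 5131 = 2847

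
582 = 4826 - 4244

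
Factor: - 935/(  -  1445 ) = 11^1*17^( - 1 ) = 11/17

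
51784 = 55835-4051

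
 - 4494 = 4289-8783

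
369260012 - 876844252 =-507584240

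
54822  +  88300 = 143122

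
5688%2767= 154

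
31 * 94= 2914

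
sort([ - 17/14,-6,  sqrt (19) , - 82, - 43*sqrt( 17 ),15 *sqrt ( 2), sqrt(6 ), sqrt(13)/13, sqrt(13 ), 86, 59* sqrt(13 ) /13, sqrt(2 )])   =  [ - 43*sqrt( 17 ),  -  82,- 6, - 17/14, sqrt ( 13)/13, sqrt(2 ), sqrt(6), sqrt(13), sqrt( 19 ),59*sqrt(13)/13, 15* sqrt(2 ),86 ] 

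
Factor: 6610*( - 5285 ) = -2^1*5^2 * 7^1 * 151^1*661^1 = - 34933850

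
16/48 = 1/3 =0.33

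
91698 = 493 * 186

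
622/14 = 44+ 3/7= 44.43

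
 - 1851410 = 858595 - 2710005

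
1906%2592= 1906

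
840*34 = 28560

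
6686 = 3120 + 3566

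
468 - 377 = 91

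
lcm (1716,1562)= 121836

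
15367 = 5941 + 9426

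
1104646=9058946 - 7954300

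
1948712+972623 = 2921335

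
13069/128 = 13069/128 = 102.10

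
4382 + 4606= 8988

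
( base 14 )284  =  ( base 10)508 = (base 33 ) FD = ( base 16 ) 1FC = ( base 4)13330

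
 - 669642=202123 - 871765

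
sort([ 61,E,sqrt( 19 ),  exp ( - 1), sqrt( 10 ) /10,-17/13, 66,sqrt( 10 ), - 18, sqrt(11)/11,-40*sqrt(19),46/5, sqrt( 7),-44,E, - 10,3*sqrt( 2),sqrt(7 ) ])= [ - 40 *sqrt( 19 ), - 44,-18, -10,-17/13,  sqrt( 11 ) /11,  sqrt (10)/10, exp(-1),sqrt(7 ), sqrt( 7),E, E,sqrt(10 ), 3 * sqrt (2),sqrt (19), 46/5, 61,  66]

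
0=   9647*0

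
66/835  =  66/835=0.08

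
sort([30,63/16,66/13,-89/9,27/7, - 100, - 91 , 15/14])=[ - 100, - 91, - 89/9,15/14,27/7,63/16,66/13, 30]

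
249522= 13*19194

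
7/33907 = 7/33907=0.00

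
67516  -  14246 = 53270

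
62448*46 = 2872608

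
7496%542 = 450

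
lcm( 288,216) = 864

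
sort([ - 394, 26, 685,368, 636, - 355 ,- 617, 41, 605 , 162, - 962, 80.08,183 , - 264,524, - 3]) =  [ - 962, - 617, - 394 , - 355, - 264, - 3, 26, 41, 80.08, 162, 183,368,524,605, 636, 685]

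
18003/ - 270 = -6001/90=-66.68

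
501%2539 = 501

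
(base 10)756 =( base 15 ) 356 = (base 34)m8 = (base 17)2A8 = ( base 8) 1364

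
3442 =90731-87289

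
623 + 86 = 709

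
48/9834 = 8/1639 =0.00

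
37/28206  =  37/28206 = 0.00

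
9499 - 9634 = - 135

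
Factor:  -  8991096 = - 2^3*3^1*17^1*22037^1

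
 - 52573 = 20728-73301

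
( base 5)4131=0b1000011101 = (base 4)20131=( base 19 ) 199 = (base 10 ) 541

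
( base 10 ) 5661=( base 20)e31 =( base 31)5RJ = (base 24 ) 9JL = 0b1011000011101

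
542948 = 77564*7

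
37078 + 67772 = 104850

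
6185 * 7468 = 46189580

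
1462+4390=5852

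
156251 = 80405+75846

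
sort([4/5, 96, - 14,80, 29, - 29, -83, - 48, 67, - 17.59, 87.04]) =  [ - 83 , - 48  ,- 29, - 17.59, - 14, 4/5  ,  29,67, 80, 87.04, 96 ]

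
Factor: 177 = 3^1 * 59^1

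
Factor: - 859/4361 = -7^( - 2 )*89^( - 1)*859^1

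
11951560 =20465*584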